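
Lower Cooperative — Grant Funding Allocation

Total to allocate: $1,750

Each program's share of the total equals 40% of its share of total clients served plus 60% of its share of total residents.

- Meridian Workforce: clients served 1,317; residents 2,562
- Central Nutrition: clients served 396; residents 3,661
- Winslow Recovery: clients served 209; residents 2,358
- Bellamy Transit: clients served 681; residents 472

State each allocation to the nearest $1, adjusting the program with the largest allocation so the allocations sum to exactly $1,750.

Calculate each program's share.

Meridian Workforce: $651 · Central Nutrition: $531 · Winslow Recovery: $330 · Bellamy Transit: $238

Totals — clients served 2,603, residents 9,053.
Combined weights (40% clients served + 60% residents): Meridian Workforce 0.3722; Central Nutrition 0.3035; Winslow Recovery 0.1884; Bellamy Transit 0.1359.
Pro-rata amounts: Meridian Workforce 651.32; Central Nutrition 531.11; Winslow Recovery 329.69; Bellamy Transit 237.88.
Rounded to nearest $1: Meridian Workforce $651; Central Nutrition $531; Winslow Recovery $330; Bellamy Transit $238. Sum = $1,750.
Rounded total matches; no reconciliation needed.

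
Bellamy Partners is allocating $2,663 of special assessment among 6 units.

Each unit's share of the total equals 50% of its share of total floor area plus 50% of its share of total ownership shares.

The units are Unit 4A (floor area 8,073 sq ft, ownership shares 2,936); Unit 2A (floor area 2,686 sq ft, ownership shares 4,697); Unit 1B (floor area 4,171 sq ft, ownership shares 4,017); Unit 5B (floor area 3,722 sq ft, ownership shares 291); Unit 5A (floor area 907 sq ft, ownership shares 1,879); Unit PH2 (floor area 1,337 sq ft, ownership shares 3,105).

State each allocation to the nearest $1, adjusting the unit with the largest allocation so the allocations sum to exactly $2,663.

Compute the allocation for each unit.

Unit 4A: $745; Unit 2A: $541; Unit 1B: $582; Unit 5B: $260; Unit 5A: $206; Unit PH2: $329

Floor area total 20,896; ownership shares total 16,925.
Blended shares (50% floor area + 50% ownership shares): Unit 4A 0.2799; Unit 2A 0.2030; Unit 1B 0.2185; Unit 5B 0.0977; Unit 5A 0.0772; Unit PH2 0.1237.
Proportional shares: Unit 4A 745.39; Unit 2A 540.67; Unit 1B 581.80; Unit 5B 260.06; Unit 5A 205.62; Unit PH2 329.47.
Rounded to nearest $1: Unit 4A $745; Unit 2A $541; Unit 1B $582; Unit 5B $260; Unit 5A $206; Unit PH2 $329. Sum = $2,663.
No rounding difference to absorb.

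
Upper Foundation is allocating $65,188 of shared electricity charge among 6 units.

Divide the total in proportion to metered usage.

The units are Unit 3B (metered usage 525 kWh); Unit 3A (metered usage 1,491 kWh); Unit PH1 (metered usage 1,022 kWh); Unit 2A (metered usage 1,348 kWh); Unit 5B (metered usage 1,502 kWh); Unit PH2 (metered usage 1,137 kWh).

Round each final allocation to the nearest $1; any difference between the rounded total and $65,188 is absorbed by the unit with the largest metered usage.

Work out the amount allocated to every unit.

Unit 3B: $4,872; Unit 3A: $13,836; Unit PH1: $9,484; Unit 2A: $12,509; Unit 5B: $13,936; Unit PH2: $10,551

Sum of metered usage: 525 + 1,491 + 1,022 + 1,348 + 1,502 + 1,137 = 7,025.
Raw shares: Unit 3B 4,871.70; Unit 3A 13,835.63; Unit PH1 9,483.58; Unit 2A 12,508.67; Unit 5B 13,937.70; Unit PH2 10,550.71.
At nearest $1: Unit 3B $4,872; Unit 3A $13,836; Unit PH1 $9,484; Unit 2A $12,509; Unit 5B $13,938; Unit PH2 $10,551. Sum = $65,190.
Difference $65,188 − $65,190 = −$2 applied to largest metered usage (Unit 5B): Unit 5B becomes $13,936.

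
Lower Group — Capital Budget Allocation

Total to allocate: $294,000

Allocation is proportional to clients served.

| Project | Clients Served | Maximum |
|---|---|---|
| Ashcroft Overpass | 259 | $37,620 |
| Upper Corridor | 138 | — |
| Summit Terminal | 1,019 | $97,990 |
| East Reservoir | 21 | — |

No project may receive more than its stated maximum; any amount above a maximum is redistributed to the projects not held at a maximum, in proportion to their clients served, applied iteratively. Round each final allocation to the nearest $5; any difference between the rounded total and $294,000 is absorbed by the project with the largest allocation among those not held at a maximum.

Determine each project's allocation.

Ashcroft Overpass: $37,620 | Upper Corridor: $137,470 | Summit Terminal: $97,990 | East Reservoir: $20,920

Clients served total: 1,437.
Pro-rata shares before constraints: Ashcroft Overpass 52,989.56; Upper Corridor 28,233.82; Summit Terminal 208,480.17; East Reservoir 4,296.45.
Capped: Ashcroft Overpass ($37,620), Summit Terminal ($97,990); balance $158,390 reallocated over remaining clients served 159.
Remaining shares: Upper Corridor 137,470.57 → $137,470; East Reservoir 20,919.43 → $20,920.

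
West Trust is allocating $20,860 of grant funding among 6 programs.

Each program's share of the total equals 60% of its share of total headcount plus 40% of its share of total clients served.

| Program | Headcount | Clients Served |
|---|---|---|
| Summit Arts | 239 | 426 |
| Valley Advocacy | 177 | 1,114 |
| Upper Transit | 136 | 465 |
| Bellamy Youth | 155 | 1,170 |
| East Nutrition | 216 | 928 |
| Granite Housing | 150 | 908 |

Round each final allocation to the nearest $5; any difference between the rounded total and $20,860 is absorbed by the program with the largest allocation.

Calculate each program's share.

Headcount total 1,073; clients served total 5,011.
Blended shares (60% headcount + 40% clients served): Summit Arts 0.1676; Valley Advocacy 0.1879; Upper Transit 0.1132; Bellamy Youth 0.1801; East Nutrition 0.1949; Granite Housing 0.1564.
Pro-rata amounts: Summit Arts 3,497.16; Valley Advocacy 3,919.58; Upper Transit 2,360.66; Bellamy Youth 3,756.21; East Nutrition 4,064.78; Granite Housing 3,261.62.
At nearest $5: Summit Arts $3,495; Valley Advocacy $3,920; Upper Transit $2,360; Bellamy Youth $3,755; East Nutrition $4,065; Granite Housing $3,260. Sum = $20,855.
Difference $20,860 − $20,855 = +$5 applied to largest allocation (East Nutrition): East Nutrition becomes $4,070.

Summit Arts: $3,495 | Valley Advocacy: $3,920 | Upper Transit: $2,360 | Bellamy Youth: $3,755 | East Nutrition: $4,070 | Granite Housing: $3,260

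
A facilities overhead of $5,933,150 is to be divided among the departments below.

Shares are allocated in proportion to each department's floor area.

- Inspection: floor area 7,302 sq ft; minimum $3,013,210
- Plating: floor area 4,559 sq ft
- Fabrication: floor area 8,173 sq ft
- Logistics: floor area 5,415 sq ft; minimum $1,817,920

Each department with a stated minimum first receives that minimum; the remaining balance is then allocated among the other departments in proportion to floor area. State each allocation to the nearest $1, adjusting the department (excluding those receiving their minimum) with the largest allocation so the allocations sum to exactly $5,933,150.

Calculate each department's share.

Inspection: $3,013,210 · Plating: $394,605 · Fabrication: $707,415 · Logistics: $1,817,920

Fund the minimums — Inspection $3,013,210; Logistics $1,817,920. Balance $1,102,020.
Balance split over remaining floor area 12,732: Plating 394,604.87 → $394,605; Fabrication 707,415.13 → $707,415.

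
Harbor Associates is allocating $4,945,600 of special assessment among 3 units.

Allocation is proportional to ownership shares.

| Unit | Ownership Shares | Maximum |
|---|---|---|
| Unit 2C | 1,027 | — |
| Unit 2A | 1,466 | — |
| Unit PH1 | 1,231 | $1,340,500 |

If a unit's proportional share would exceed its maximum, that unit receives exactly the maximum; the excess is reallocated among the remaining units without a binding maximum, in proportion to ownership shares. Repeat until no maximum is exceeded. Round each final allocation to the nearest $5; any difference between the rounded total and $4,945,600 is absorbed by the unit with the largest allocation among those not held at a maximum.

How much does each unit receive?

Unit 2C: $1,485,135 | Unit 2A: $2,119,965 | Unit PH1: $1,340,500

Sum of ownership shares: 3,724.
Pro-rata shares before constraints: Unit 2C 1,363,891.30; Unit 2A 1,946,898.39; Unit PH1 1,634,810.31.
Cap binds for Unit PH1 ($1,340,500); residual $3,605,100 reallocated over remaining ownership shares 2,493.
Remaining shares: Unit 2C 1,485,133.45 → $1,485,135; Unit 2A 2,119,966.55 → $2,119,965.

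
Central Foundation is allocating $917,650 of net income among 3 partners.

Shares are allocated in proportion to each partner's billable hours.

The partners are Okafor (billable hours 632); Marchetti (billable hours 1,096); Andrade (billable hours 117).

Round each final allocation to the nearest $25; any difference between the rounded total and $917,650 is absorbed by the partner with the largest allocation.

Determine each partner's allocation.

Okafor: $314,350; Marchetti: $545,100; Andrade: $58,200

Combined billable hours = 1,845.
Unrounded shares: Okafor 632/1,845 × $917,650 = 314,338.64; Marchetti 1,096/1,845 × $917,650 = 545,118.92; Andrade 117/1,845 × $917,650 = 58,192.44.
At nearest $25: Okafor $314,350; Marchetti $545,125; Andrade $58,200. Sum = $917,675.
Difference $917,650 − $917,675 = −$25 applied to largest allocation (Marchetti): Marchetti becomes $545,100.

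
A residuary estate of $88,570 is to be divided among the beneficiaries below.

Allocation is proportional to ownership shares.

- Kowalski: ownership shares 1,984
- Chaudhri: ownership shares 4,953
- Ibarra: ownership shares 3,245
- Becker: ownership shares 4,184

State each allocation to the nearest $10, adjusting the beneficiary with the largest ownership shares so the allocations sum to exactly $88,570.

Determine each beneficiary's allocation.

Total ownership shares = 14,366.
Unrounded shares: Kowalski 1,984/14,366 × $88,570 = 12,231.86; Chaudhri 4,953/14,366 × $88,570 = 30,536.49; Ibarra 3,245/14,366 × $88,570 = 20,006.24; Becker 4,184/14,366 × $88,570 = 25,795.41.
At nearest $10: Kowalski $12,230; Chaudhri $30,540; Ibarra $20,010; Becker $25,800. Sum = $88,580.
Difference $88,570 − $88,580 = −$10 applied to largest ownership shares (Chaudhri): Chaudhri becomes $30,530.

Kowalski: $12,230; Chaudhri: $30,530; Ibarra: $20,010; Becker: $25,800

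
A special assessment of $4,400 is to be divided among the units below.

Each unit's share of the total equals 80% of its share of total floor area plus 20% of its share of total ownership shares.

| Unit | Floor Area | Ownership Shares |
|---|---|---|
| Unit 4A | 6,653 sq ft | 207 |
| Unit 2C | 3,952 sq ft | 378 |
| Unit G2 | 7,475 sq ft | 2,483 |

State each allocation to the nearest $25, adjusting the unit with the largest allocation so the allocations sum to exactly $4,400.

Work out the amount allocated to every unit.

Unit 4A: $1,350 · Unit 2C: $875 · Unit G2: $2,175

Totals — floor area 18,080, ownership shares 3,068.
Blended shares (80% floor area + 20% ownership shares): Unit 4A 0.3079; Unit 2C 0.1995; Unit G2 0.4926.
Raw shares: Unit 4A 1,354.65; Unit 2C 877.84; Unit G2 2,167.51.
After rounding ($25): Unit 4A $1,350; Unit 2C $875; Unit G2 $2,175. Sum = $4,400.
No rounding difference to absorb.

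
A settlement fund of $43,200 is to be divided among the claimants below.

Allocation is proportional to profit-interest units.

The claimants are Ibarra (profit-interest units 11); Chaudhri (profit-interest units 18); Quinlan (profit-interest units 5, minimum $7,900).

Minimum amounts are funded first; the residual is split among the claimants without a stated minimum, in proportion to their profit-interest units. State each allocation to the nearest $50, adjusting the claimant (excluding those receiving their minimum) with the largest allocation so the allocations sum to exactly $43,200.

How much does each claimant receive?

Guaranteed amounts: Quinlan $7,900. Balance $35,300.
Balance split over remaining profit-interest units 29: Ibarra 13,389.66 → $13,400; Chaudhri 21,910.34 → $21,900.

Ibarra: $13,400; Chaudhri: $21,900; Quinlan: $7,900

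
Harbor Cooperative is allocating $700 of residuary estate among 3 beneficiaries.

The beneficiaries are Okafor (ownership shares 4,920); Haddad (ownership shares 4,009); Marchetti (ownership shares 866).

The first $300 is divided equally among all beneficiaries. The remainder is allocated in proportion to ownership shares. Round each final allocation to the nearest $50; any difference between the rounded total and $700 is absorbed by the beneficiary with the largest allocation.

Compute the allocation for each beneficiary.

Okafor: $300 | Haddad: $250 | Marchetti: $150

Equal tier: $300 ÷ 3 = $100 apiece.
Remainder $400 by ownership shares (total 9,795): Okafor 200.92 → $200; Haddad 163.72 → $150; Marchetti 35.36 → $50.
Totals: Okafor $100 + $200 = $300; Haddad $100 + $150 = $250; Marchetti $100 + $50 = $150.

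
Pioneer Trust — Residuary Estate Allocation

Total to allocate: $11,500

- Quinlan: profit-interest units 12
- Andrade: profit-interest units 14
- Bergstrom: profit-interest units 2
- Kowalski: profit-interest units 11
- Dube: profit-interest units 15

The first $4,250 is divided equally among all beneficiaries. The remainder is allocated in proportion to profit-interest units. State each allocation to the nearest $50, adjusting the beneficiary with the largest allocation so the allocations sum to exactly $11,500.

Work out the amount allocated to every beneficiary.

Quinlan: $2,450; Andrade: $2,750; Bergstrom: $1,100; Kowalski: $2,350; Dube: $2,850

Equal tier: $4,250 ÷ 5 = $850 apiece.
Remainder $7,250 by profit-interest units (total 54): Quinlan 1,611.11 → $1,600; Andrade 1,879.63 → $1,900; Bergstrom 268.52 → $250; Kowalski 1,476.85 → $1,500; Dube 2,013.89 → $2,000.
Totals: Quinlan $850 + $1,600 = $2,450; Andrade $850 + $1,900 = $2,750; Bergstrom $850 + $250 = $1,100; Kowalski $850 + $1,500 = $2,350; Dube $850 + $2,000 = $2,850.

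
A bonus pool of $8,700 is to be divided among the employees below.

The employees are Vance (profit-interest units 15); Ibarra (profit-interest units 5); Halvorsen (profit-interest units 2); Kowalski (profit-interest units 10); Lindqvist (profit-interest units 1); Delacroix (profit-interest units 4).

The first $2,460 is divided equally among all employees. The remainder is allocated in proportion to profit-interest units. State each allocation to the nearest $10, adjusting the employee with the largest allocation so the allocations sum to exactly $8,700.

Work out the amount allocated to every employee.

$2,460 shared equally gives $410 per employee.
Remainder $6,240 by profit-interest units (total 37): Vance 2,529.73 → $2,530; Ibarra 843.24 → $840; Halvorsen 337.30 → $340; Kowalski 1,686.49 → $1,690; Lindqvist 168.65 → $170; Delacroix 674.59 → $670.
Totals: Vance $410 + $2,530 = $2,940; Ibarra $410 + $840 = $1,250; Halvorsen $410 + $340 = $750; Kowalski $410 + $1,690 = $2,100; Lindqvist $410 + $170 = $580; Delacroix $410 + $670 = $1,080.

Vance: $2,940 | Ibarra: $1,250 | Halvorsen: $750 | Kowalski: $2,100 | Lindqvist: $580 | Delacroix: $1,080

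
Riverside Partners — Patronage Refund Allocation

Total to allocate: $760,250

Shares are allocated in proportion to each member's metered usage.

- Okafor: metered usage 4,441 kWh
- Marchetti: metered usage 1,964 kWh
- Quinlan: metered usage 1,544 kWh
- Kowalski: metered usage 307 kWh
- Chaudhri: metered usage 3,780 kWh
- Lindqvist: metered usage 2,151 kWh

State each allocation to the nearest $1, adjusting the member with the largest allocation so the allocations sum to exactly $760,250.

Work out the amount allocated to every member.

Okafor: $237,984 | Marchetti: $105,246 | Quinlan: $82,740 | Kowalski: $16,451 | Chaudhri: $202,562 | Lindqvist: $115,267

Sum of metered usage: 14,187.
Proportional shares: Okafor 4,441/14,187 × $760,250 = 237,983.38; Marchetti 1,964/14,187 × $760,250 = 105,246.42; Quinlan 1,544/14,187 × $760,250 = 82,739.55; Kowalski 307/14,187 × $760,250 = 16,451.45; Chaudhri 3,780/14,187 × $760,250 = 202,561.85; Lindqvist 2,151/14,187 × $760,250 = 115,267.34.
At nearest $1: Okafor $237,983; Marchetti $105,246; Quinlan $82,740; Kowalski $16,451; Chaudhri $202,562; Lindqvist $115,267. Sum = $760,249.
Difference $760,250 − $760,249 = +$1 applied to largest allocation (Okafor): Okafor becomes $237,984.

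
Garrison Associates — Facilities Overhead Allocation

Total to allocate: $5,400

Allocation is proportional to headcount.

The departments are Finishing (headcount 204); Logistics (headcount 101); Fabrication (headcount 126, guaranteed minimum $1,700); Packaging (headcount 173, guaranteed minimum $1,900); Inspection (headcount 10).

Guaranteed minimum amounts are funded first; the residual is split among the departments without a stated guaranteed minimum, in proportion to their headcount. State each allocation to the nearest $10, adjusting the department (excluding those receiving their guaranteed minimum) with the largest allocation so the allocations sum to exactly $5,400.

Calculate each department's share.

Finishing: $1,160; Logistics: $580; Fabrication: $1,700; Packaging: $1,900; Inspection: $60

Fund the minimums — Fabrication $1,700; Packaging $1,900. Remaining pool $1,800.
Remaining pool split over remaining headcount 315: Finishing 1,165.71 → $1,170; Logistics 577.14 → $580; Inspection 57.14 → $60.
Rounding difference −$10 applied to Finishing → $1,160.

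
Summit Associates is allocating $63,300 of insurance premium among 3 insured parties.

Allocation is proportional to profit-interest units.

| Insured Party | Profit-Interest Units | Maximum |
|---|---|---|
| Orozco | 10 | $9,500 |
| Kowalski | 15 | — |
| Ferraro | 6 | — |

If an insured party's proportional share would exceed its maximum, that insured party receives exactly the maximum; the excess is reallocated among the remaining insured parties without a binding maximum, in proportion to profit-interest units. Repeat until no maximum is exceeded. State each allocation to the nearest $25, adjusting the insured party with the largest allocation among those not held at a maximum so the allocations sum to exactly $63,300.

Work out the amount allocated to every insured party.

Orozco: $9,500 | Kowalski: $38,425 | Ferraro: $15,375

Combined profit-interest units = 31.
Unconstrained shares: Orozco 20,419.35; Kowalski 30,629.03; Ferraro 12,251.61.
Capped: Orozco ($9,500); remaining pool $53,800 reallocated over remaining profit-interest units 21.
Shares after redistribution: Kowalski 38,428.57 → $38,425; Ferraro 15,371.43 → $15,375.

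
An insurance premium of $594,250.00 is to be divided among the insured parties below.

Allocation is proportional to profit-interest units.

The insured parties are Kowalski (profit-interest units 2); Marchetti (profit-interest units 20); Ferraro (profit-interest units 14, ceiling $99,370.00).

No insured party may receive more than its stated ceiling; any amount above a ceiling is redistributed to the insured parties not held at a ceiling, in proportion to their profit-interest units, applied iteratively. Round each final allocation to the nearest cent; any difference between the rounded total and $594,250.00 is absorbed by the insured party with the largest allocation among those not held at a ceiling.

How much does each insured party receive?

Kowalski: $44,989.09 | Marchetti: $449,890.91 | Ferraro: $99,370.00

Sum of profit-interest units: 36.
Pro-rata shares before constraints: Kowalski 33,013.8889; Marchetti 330,138.8889; Ferraro 231,097.2222.
Capped: Ferraro ($99,370.00); remaining pool $494,880.00 reallocated over remaining profit-interest units 22.
Shares after redistribution: Kowalski 44,989.0909 → $44,989.09; Marchetti 449,890.9091 → $449,890.91.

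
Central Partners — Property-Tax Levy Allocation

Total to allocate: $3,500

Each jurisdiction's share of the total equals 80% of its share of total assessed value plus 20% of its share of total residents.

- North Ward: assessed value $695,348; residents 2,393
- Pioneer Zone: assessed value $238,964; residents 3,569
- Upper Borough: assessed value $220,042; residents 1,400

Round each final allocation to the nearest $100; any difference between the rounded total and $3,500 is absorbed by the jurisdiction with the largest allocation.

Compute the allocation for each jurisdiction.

North Ward: $1,900 · Pioneer Zone: $900 · Upper Borough: $700

Totals — assessed value 1,154,354, residents 7,362.
Combined weights (80% assessed value + 20% residents): North Ward 0.5469; Pioneer Zone 0.2626; Upper Borough 0.1905.
Unrounded shares: North Ward 1,914.17; Pioneer Zone 918.98; Upper Borough 666.85.
Rounded to nearest $100: North Ward $1,900; Pioneer Zone $900; Upper Borough $700. Sum = $3,500.
No rounding difference to absorb.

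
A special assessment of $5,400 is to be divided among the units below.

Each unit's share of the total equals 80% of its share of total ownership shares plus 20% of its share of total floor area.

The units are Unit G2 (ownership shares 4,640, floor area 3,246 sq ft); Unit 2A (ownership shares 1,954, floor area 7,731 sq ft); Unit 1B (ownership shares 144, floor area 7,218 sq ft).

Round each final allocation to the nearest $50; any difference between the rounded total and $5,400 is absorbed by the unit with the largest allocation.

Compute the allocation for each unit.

Ownership shares total 6,738; floor area total 18,195.
Combined weights (80% ownership shares + 20% floor area): Unit G2 0.5866; Unit 2A 0.3170; Unit 1B 0.0964.
Pro-rata amounts: Unit G2 3,167.56; Unit 2A 1,711.68; Unit 1B 520.76.
Rounded to nearest $50: Unit G2 $3,150; Unit 2A $1,700; Unit 1B $500. Sum = $5,350.
Difference $5,400 − $5,350 = +$50 applied to largest allocation (Unit G2): Unit G2 becomes $3,200.

Unit G2: $3,200; Unit 2A: $1,700; Unit 1B: $500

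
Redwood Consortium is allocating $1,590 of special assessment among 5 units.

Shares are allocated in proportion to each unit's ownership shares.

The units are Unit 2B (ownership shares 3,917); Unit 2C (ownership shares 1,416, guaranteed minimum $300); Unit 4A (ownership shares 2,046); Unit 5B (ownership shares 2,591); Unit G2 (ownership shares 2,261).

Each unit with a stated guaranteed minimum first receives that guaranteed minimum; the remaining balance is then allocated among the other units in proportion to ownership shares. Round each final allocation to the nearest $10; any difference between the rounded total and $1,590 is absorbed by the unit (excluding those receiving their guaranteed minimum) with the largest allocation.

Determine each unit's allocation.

Unit 2B: $470 · Unit 2C: $300 · Unit 4A: $240 · Unit 5B: $310 · Unit G2: $270

Fund the minimums — Unit 2C $300. Residual $1,290.
Residual split over remaining ownership shares 10,815: Unit 2B 467.21 → $470; Unit 4A 244.04 → $240; Unit 5B 309.05 → $310; Unit G2 269.69 → $270.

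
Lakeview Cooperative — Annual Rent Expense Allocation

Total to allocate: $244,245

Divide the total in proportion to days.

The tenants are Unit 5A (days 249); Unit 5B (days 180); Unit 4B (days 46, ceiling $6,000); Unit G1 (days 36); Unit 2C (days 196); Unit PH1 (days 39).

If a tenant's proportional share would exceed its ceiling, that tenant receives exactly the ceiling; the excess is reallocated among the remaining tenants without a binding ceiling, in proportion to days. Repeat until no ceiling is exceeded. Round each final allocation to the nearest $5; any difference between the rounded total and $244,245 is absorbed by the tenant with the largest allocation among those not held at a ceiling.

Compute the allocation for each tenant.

Total days = 746.
Unconstrained shares: Unit 5A 81,524.14; Unit 5B 58,933.11; Unit 4B 15,060.68; Unit G1 11,786.62; Unit 2C 64,171.61; Unit PH1 12,768.84.
Held at cap: Unit 4B ($6,000); balance $238,245 reallocated over remaining days 700.
Redistributed shares: Unit 5A 84,747.15 → $84,745; Unit 5B 61,263.00 → $61,265; Unit G1 12,252.60 → $12,255; Unit 2C 66,708.60 → $66,710; Unit PH1 13,273.65 → $13,275.
Rounding difference −$5 applied to Unit 5A → $84,740.

Unit 5A: $84,740 · Unit 5B: $61,265 · Unit 4B: $6,000 · Unit G1: $12,255 · Unit 2C: $66,710 · Unit PH1: $13,275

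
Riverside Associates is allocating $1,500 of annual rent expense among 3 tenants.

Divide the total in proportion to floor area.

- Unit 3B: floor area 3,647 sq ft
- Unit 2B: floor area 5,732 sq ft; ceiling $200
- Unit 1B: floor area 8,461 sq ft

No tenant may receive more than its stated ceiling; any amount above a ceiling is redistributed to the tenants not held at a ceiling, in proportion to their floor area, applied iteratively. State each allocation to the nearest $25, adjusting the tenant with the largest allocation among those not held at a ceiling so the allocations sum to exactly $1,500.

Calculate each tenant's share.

Combined floor area = 17,840.
Proportional shares (ignoring caps): Unit 3B 306.64; Unit 2B 481.95; Unit 1B 711.41.
Cap binds for Unit 2B ($200); balance $1,300 reallocated over remaining floor area 12,108.
Redistributed shares: Unit 3B 391.57 → $400; Unit 1B 908.43 → $900.

Unit 3B: $400 | Unit 2B: $200 | Unit 1B: $900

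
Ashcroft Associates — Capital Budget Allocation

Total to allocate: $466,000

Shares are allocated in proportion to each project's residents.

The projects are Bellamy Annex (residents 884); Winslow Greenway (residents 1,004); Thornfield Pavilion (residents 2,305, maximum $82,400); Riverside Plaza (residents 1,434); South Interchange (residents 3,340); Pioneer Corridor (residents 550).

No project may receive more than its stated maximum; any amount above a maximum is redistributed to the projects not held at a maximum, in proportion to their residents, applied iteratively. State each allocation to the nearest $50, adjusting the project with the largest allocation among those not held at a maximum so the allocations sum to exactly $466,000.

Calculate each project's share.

Residents total: 9,517.
Unconstrained shares: Bellamy Annex 43,285.07; Winslow Greenway 49,160.87; Thornfield Pavilion 112,864.35; Riverside Plaza 70,215.82; South Interchange 163,543.13; Pioneer Corridor 26,930.76.
Capped: Thornfield Pavilion ($82,400); balance $383,600 reallocated over remaining residents 7,212.
Shares after redistribution: Bellamy Annex 47,019.19 → $47,000; Winslow Greenway 53,401.89 → $53,400; Riverside Plaza 76,273.21 → $76,250; South Interchange 177,651.69 → $177,650; Pioneer Corridor 29,254.02 → $29,250.
Rounding difference +$50 applied to South Interchange → $177,700.

Bellamy Annex: $47,000 | Winslow Greenway: $53,400 | Thornfield Pavilion: $82,400 | Riverside Plaza: $76,250 | South Interchange: $177,700 | Pioneer Corridor: $29,250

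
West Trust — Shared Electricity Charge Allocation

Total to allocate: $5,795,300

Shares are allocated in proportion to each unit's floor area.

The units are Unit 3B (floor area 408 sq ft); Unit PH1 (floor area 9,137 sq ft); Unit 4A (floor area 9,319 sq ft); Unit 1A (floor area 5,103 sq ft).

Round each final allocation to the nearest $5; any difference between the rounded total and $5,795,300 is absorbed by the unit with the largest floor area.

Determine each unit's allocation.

Combined floor area = 23,967.
Proportional shares: Unit 3B 408/23,967 × $5,795,300 = 98,655.75; Unit PH1 9,137/23,967 × $5,795,300 = 2,209,356.87; Unit 4A 9,319/23,967 × $5,795,300 = 2,253,365.07; Unit 1A 5,103/23,967 × $5,795,300 = 1,233,922.31.
At nearest $5: Unit 3B $98,655; Unit PH1 $2,209,355; Unit 4A $2,253,365; Unit 1A $1,233,920. Sum = $5,795,295.
Difference $5,795,300 − $5,795,295 = +$5 applied to largest floor area (Unit 4A): Unit 4A becomes $2,253,370.

Unit 3B: $98,655; Unit PH1: $2,209,355; Unit 4A: $2,253,370; Unit 1A: $1,233,920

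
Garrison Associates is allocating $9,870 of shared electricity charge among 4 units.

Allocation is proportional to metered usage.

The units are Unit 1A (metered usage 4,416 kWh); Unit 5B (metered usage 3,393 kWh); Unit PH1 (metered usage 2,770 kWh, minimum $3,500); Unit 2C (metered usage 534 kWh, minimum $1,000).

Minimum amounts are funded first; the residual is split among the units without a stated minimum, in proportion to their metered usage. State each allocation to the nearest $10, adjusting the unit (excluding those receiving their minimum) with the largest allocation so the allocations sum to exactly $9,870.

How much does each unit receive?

Unit 1A: $3,040 | Unit 5B: $2,330 | Unit PH1: $3,500 | Unit 2C: $1,000

Guaranteed amounts: Unit PH1 $3,500; Unit 2C $1,000. Residual $5,370.
Residual split over remaining metered usage 7,809: Unit 1A 3,036.74 → $3,040; Unit 5B 2,333.26 → $2,330.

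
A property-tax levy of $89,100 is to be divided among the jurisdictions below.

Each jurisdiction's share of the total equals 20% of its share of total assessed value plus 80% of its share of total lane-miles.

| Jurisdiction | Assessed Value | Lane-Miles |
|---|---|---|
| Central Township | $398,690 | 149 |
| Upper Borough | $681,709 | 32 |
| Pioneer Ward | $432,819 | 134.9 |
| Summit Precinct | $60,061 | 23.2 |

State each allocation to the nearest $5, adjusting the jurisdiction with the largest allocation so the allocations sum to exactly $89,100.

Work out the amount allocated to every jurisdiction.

Totals — assessed value 1,573,279, lane-miles 339.1.
Composite weights (20% assessed value + 80% lane-miles): Central Township 0.4022; Upper Borough 0.1622; Pioneer Ward 0.3733; Summit Precinct 0.0624.
Pro-rata amounts: Central Township 35,836.15; Upper Borough 14,448.00; Pioneer Ward 33,258.84; Summit Precinct 5,557.01.
At nearest $5: Central Township $35,835; Upper Borough $14,450; Pioneer Ward $33,260; Summit Precinct $5,555. Sum = $89,100.
Rounded total matches; no reconciliation needed.

Central Township: $35,835; Upper Borough: $14,450; Pioneer Ward: $33,260; Summit Precinct: $5,555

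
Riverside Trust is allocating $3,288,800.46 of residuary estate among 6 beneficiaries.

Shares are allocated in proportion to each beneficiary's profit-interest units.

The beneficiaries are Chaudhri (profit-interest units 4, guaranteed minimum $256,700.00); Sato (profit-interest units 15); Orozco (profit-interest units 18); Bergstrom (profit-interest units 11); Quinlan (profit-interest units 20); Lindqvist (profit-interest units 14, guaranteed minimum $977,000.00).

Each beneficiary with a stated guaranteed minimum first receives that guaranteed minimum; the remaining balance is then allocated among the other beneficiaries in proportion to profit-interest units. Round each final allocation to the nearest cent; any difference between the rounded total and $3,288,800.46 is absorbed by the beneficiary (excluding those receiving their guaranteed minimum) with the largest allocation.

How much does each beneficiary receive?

Guaranteed amounts: Chaudhri $256,700.00; Lindqvist $977,000.00. Residual $2,055,100.46.
Residual split over remaining profit-interest units 64: Sato 481,664.1703 → $481,664.17; Orozco 577,997.0044 → $577,997.00; Bergstrom 353,220.3916 → $353,220.39; Quinlan 642,218.8938 → $642,218.89.
Rounding difference +$0.01 applied to Quinlan → $642,218.90.

Chaudhri: $256,700.00 | Sato: $481,664.17 | Orozco: $577,997.00 | Bergstrom: $353,220.39 | Quinlan: $642,218.90 | Lindqvist: $977,000.00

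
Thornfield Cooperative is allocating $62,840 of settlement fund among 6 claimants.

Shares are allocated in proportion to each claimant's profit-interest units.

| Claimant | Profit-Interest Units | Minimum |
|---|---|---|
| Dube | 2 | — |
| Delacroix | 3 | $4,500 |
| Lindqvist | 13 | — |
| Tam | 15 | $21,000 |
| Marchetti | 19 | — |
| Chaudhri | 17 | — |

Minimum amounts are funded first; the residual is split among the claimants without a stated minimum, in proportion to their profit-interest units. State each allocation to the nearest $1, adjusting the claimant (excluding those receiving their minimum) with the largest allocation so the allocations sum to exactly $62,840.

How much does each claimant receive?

Dube: $1,464 | Delacroix: $4,500 | Lindqvist: $9,518 | Tam: $21,000 | Marchetti: $13,911 | Chaudhri: $12,447

Minimums first: Delacroix $4,500; Tam $21,000. Residual $37,340.
Residual split over remaining profit-interest units 51: Dube 1,464.31 → $1,464; Lindqvist 9,518.04 → $9,518; Marchetti 13,910.98 → $13,911; Chaudhri 12,446.67 → $12,447.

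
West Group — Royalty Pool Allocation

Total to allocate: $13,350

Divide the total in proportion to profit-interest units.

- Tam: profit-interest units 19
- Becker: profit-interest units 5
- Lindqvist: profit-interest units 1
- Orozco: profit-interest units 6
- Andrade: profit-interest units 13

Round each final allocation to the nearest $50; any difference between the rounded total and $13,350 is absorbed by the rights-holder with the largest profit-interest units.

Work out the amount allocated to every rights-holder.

Combined profit-interest units = 44.
Pro-rata amounts: Tam 19/44 × $13,350 = 5,764.77; Becker 5/44 × $13,350 = 1,517.05; Lindqvist 1/44 × $13,350 = 303.41; Orozco 6/44 × $13,350 = 1,820.45; Andrade 13/44 × $13,350 = 3,944.32.
At nearest $50: Tam $5,750; Becker $1,500; Lindqvist $300; Orozco $1,800; Andrade $3,950. Sum = $13,300.
Difference $13,350 − $13,300 = +$50 applied to largest profit-interest units (Tam): Tam becomes $5,800.

Tam: $5,800 · Becker: $1,500 · Lindqvist: $300 · Orozco: $1,800 · Andrade: $3,950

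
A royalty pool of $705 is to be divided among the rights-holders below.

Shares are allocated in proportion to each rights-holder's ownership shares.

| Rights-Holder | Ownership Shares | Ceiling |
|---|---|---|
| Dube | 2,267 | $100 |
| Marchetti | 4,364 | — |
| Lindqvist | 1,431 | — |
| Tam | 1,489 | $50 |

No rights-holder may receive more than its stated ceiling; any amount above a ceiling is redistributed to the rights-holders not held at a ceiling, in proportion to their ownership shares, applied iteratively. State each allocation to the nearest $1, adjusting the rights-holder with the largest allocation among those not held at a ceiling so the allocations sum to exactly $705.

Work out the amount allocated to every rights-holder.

Total ownership shares = 9,551.
Pro-rata shares before constraints: Dube 167.34; Marchetti 322.13; Lindqvist 105.63; Tam 109.91.
Cap binds for Dube ($100), Tam ($50); remaining pool $555 reallocated over remaining ownership shares 5,795.
Remaining shares: Marchetti 417.95 → $418; Lindqvist 137.05 → $137.

Dube: $100 · Marchetti: $418 · Lindqvist: $137 · Tam: $50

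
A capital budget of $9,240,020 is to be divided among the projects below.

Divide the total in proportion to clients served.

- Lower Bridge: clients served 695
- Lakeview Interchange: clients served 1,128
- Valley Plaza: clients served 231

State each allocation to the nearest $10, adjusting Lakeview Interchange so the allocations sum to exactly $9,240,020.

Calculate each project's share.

Combined clients served = 2,054.
Pro-rata amounts: Lower Bridge 695/2,054 × $9,240,020 = 3,126,491.67; Lakeview Interchange 1,128/2,054 × $9,240,020 = 5,074,363.47; Valley Plaza 231/2,054 × $9,240,020 = 1,039,164.86.
At nearest $10: Lower Bridge $3,126,490; Lakeview Interchange $5,074,360; Valley Plaza $1,039,160. Sum = $9,240,010.
Difference $9,240,020 − $9,240,010 = +$10 applied to Lakeview Interchange: Lakeview Interchange becomes $5,074,370.

Lower Bridge: $3,126,490 · Lakeview Interchange: $5,074,370 · Valley Plaza: $1,039,160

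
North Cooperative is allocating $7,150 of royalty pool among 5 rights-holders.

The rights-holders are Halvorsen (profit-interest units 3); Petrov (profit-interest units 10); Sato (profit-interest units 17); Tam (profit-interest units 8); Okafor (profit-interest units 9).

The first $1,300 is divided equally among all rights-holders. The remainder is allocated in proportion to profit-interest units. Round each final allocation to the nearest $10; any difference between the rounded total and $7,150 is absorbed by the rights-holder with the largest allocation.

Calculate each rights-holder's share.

Halvorsen: $630 | Petrov: $1,500 | Sato: $2,380 | Tam: $1,260 | Okafor: $1,380

Equal tier: $1,300 ÷ 5 = $260 apiece.
Remainder $5,850 by profit-interest units (total 47): Halvorsen 373.40 → $370; Petrov 1,244.68 → $1,240; Sato 2,115.96 → $2,120; Tam 995.74 → $1,000; Okafor 1,120.21 → $1,120.
Totals: Halvorsen $260 + $370 = $630; Petrov $260 + $1,240 = $1,500; Sato $260 + $2,120 = $2,380; Tam $260 + $1,000 = $1,260; Okafor $260 + $1,120 = $1,380.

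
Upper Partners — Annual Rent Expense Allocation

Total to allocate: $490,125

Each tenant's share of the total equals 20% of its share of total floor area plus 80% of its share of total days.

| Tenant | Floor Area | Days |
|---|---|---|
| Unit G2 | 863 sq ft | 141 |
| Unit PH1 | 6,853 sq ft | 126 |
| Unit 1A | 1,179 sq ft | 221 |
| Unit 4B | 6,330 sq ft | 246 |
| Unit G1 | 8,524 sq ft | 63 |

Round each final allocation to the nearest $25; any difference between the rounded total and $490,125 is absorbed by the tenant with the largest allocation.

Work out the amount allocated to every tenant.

Totals — floor area 23,749, days 797.
Combined weights (20% floor area + 80% days): Unit G2 0.1488; Unit PH1 0.1842; Unit 1A 0.2318; Unit 4B 0.3002; Unit G1 0.1350.
Pro-rata amounts: Unit G2 72,929.82; Unit PH1 90,274.25; Unit 1A 113,591.72; Unit 4B 147,151.93; Unit G1 66,177.27.
At nearest $25: Unit G2 $72,925; Unit PH1 $90,275; Unit 1A $113,600; Unit 4B $147,150; Unit G1 $66,175. Sum = $490,125.
Sum already equals the total — no adjustment.

Unit G2: $72,925; Unit PH1: $90,275; Unit 1A: $113,600; Unit 4B: $147,150; Unit G1: $66,175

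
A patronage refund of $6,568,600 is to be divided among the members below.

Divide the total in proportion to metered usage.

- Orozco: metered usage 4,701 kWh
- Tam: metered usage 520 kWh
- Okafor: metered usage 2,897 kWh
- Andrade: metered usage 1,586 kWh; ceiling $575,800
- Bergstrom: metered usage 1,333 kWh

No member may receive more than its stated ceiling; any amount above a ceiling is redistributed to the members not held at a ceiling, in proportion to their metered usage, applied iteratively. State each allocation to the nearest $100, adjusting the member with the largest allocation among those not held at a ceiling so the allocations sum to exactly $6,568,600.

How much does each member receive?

Orozco: $2,980,900 · Tam: $329,700 · Okafor: $1,837,000 · Andrade: $575,800 · Bergstrom: $845,200

Total metered usage = 11,037.
Proportional shares (ignoring caps): Orozco 2,797,770.10; Tam 309,474.68; Okafor 1,724,131.03; Andrade 943,897.76; Bergstrom 793,326.43.
Cap binds for Andrade ($575,800); remaining pool $5,992,800 reallocated over remaining metered usage 9,451.
Remaining shares: Orozco 2,980,864.76 → $2,980,900; Tam 329,727.65 → $329,700; Okafor 1,836,963.45 → $1,837,000; Bergstrom 845,244.14 → $845,200.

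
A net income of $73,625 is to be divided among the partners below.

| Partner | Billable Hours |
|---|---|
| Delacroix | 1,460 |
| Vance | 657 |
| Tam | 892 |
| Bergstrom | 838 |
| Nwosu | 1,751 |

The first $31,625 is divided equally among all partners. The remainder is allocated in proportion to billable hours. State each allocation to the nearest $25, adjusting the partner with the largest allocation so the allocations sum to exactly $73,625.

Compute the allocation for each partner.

Delacroix: $17,275; Vance: $11,250; Tam: $13,025; Bergstrom: $12,600; Nwosu: $19,475

First tranche $31,625 split equally: $6,325 each.
Remainder $42,000 by billable hours (total 5,598): Delacroix 10,953.91 → $10,950; Vance 4,929.26 → $4,925; Tam 6,692.39 → $6,700; Bergstrom 6,287.25 → $6,275; Nwosu 13,137.19 → $13,125.
Rounding difference +$25 on remainder applied to Nwosu.
Totals: Delacroix $6,325 + $10,950 = $17,275; Vance $6,325 + $4,925 = $11,250; Tam $6,325 + $6,700 = $13,025; Bergstrom $6,325 + $6,275 = $12,600; Nwosu $6,325 + $13,150 = $19,475.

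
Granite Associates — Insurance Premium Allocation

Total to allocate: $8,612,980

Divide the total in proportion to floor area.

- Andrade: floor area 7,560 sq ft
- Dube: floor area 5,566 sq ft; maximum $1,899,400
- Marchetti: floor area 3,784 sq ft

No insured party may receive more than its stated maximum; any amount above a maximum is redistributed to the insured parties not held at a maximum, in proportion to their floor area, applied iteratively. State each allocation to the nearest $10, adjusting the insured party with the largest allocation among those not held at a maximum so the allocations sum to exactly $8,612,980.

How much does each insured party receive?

Total floor area = 16,910.
Unconstrained shares: Andrade 3,850,628.55; Dube 2,834,999.80; Marchetti 1,927,351.65.
Cap binds for Dube ($1,899,400); residual $6,713,580 reallocated over remaining floor area 11,344.
Remaining shares: Andrade 4,474,141.82 → $4,474,140; Marchetti 2,239,438.18 → $2,239,440.

Andrade: $4,474,140; Dube: $1,899,400; Marchetti: $2,239,440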